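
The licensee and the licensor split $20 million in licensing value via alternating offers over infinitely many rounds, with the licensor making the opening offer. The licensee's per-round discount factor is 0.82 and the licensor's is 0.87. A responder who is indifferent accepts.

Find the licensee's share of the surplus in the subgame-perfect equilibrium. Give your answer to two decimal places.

7.44

In a stationary SPE each proposer offers the other exactly their discounted continuation value.
If the licensor keeps x when proposing and the licensee keeps y when proposing, then x = 20 − 0.82y and y = 20 − 0.87x.
Solving: x = 20(1 − 0.82) / (1 − 0.87·0.82) = 3.6 / 0.2866 ≈ 12.5611.
The licensee gets 20 − 12.5611 ≈ 7.4389.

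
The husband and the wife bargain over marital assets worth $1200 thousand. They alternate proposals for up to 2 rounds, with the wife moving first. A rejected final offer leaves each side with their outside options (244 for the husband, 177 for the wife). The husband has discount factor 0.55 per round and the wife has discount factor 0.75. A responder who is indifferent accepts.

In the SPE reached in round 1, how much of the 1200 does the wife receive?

637.35

Round 2 (the husband proposes): the wife gets 177 if talks fail, so the husband offers 177 and keeps 1023.
Round 1 (the wife proposes): the husband can get 1023 next round, worth 0.55 × 1023 = 562.65 now. The wife offers 562.65 and keeps 1200 − 562.65 = 637.35.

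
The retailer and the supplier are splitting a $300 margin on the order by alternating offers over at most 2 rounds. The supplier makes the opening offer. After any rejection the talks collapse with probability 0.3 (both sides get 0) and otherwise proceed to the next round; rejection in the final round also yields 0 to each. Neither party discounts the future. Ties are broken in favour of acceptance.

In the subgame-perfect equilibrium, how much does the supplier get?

90

Round 2 (the retailer proposes): the supplier will accept anything ≥ 0, so the retailer offers 0 and keeps 300.
Round 1 (the supplier proposes): rejecting gives the retailer an expected 0.7 × 300 = 210, so the supplier offers 210, keeping 90.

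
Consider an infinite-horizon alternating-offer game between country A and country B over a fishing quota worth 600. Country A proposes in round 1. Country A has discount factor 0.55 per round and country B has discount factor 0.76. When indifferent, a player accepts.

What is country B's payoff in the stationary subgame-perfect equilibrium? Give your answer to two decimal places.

352.58

In a stationary SPE each proposer offers the other exactly their discounted continuation value.
If country A keeps x when proposing and country B keeps y when proposing, then x = 600 − 0.76y and y = 600 − 0.55x.
Solving: x = 600(1 − 0.76) / (1 − 0.55·0.76) = 144 / 0.582 ≈ 247.4227.
Country B gets 600 − 247.4227 ≈ 352.5773.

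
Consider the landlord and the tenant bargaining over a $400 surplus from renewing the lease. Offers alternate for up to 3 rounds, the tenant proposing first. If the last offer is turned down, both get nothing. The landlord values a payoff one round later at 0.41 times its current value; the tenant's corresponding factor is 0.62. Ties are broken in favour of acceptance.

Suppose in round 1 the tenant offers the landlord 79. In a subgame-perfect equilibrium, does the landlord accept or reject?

Accept

Round 3 (the tenant proposes): the landlord will accept anything ≥ 0, so the tenant offers 0 and keeps 400.
Round 2 (the landlord proposes): the tenant can get 400 next round, worth 0.62 × 400 = 248 now; the landlord offers that and keeps 152.
So by rejecting in round 1, the landlord gets 152 next round, worth 0.41 × 152 = 62.32 now.
Offer 79 ≥ 62.32, so the landlord accepts.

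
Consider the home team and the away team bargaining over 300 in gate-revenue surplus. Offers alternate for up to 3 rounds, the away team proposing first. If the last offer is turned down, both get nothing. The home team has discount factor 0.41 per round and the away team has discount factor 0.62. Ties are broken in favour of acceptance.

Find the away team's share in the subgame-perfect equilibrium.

253.26

Solve by backward induction from round 3.
Round 3 (the away team proposes): the home team will accept anything ≥ 0, so the away team offers 0 and keeps 300.
Round 2 (the home team proposes): the away team can get 300 next round, worth 0.62 × 300 = 186 now. The home team offers 186 and keeps 300 − 186 = 114.
Round 1 (the away team proposes): the home team can get 114 next round, worth 0.41 × 114 = 46.74 now, so the away team offers 46.74, keeping 253.26.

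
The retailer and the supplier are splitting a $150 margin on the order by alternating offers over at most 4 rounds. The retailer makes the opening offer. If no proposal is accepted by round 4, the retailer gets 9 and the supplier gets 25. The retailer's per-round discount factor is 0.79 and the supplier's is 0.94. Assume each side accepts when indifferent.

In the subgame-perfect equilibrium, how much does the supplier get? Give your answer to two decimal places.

128.03

Round 4 (the supplier proposes): the retailer gets 9 if talks fail, so the supplier offers 9 and keeps 141.
Round 3 (the retailer proposes): the supplier can get 141 next round, worth 0.94 × 141 = 132.54 now, so the retailer offers 132.54, keeping 17.46.
Round 2 (the supplier proposes): the retailer can get 17.46 next round, worth 0.79 × 17.46 = 13.7934 now, so the supplier offers 13.7934, keeping 136.2066.
Round 1 (the retailer proposes): the supplier can get 136.2066 next round, worth 0.94 × 136.2066 = 128.034204 now. The retailer offers 128.034204 and keeps 150 − 128.034204 = 21.965796.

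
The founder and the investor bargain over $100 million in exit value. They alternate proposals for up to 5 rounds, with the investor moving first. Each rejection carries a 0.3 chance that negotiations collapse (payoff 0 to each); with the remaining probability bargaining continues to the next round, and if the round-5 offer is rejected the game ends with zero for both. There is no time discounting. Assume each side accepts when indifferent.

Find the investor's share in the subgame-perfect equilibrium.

Round 5 (the investor proposes): rejection yields 0 for the founder; the investor offers 0 and keeps 100.
Round 4 (the founder proposes): rejecting gives the investor an expected 0.7 × 100 = 70; the founder offers that and keeps 30.
Round 3 (the investor proposes): rejecting gives the founder an expected 0.7 × 30 = 21. The investor offers 21 and keeps 100 − 21 = 79.
Round 2 (the founder proposes): rejecting gives the investor an expected 0.7 × 79 = 55.3. The founder offers 55.3 and keeps 100 − 55.3 = 44.7.
Round 1 (the investor proposes): rejecting gives the founder an expected 0.7 × 44.7 = 31.29. The investor offers 31.29 and keeps 100 − 31.29 = 68.71.

68.71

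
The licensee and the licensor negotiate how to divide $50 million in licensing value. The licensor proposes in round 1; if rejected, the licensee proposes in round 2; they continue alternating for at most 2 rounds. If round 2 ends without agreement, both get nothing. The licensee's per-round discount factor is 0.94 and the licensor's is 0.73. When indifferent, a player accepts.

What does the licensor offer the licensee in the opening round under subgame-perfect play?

Round 2 (the licensee proposes): rejection yields 0 for the licensor; the licensee offers 0 and keeps 50.
Round 1 (the licensor proposes): the licensee can get 50 next round, worth 0.94 × 50 = 47 now, so the licensor offers 47, keeping 3.

47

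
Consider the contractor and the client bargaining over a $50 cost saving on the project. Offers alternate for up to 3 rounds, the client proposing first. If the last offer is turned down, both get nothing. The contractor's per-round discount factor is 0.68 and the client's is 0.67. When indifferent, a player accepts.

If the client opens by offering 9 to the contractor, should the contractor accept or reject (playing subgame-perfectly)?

Round 3 (the client proposes): the contractor will accept anything ≥ 0, so the client offers 0 and keeps 50.
Round 2 (the contractor proposes): the client can get 50 next round, worth 0.67 × 50 = 33.5 now. The contractor offers 33.5 and keeps 50 − 33.5 = 16.5.
So by rejecting in round 1, the contractor gets 16.5 next round, worth 0.68 × 16.5 = 11.22 now.
Offer 9 < 11.22, so the contractor rejects.

Reject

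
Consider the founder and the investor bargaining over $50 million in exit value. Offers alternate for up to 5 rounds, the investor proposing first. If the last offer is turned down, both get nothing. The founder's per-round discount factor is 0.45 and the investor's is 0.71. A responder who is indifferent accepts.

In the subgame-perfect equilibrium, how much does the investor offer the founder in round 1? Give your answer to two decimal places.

Round 5 (the investor proposes): the founder will accept anything ≥ 0, so the investor offers 0 and keeps 50.
Round 4 (the founder proposes): the investor can get 50 next round, worth 0.71 × 50 = 35.5 now, so the founder offers 35.5, keeping 14.5.
Round 3 (the investor proposes): the founder can get 14.5 next round, worth 0.45 × 14.5 = 6.525 now. The investor offers 6.525 and keeps 50 − 6.525 = 43.475.
Round 2 (the founder proposes): the investor can get 43.475 next round, worth 0.71 × 43.475 = 30.86725 now, so the founder offers 30.86725, keeping 19.13275.
Round 1 (the investor proposes): the founder can get 19.13275 next round, worth 0.45 × 19.13275 = 8.6097375 now, so the investor offers 8.6097375, keeping 41.3902625.

8.61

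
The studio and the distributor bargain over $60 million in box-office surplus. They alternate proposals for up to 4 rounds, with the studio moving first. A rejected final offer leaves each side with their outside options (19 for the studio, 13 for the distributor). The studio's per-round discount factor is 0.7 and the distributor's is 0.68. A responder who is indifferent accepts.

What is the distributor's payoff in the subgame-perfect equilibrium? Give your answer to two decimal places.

Round 4 (the distributor proposes): the studio gets 19 if talks fail, so the distributor offers 19 and keeps 41.
Round 3 (the studio proposes): the distributor can get 41 next round, worth 0.68 × 41 = 27.88 now. The studio offers 27.88 and keeps 60 − 27.88 = 32.12.
Round 2 (the distributor proposes): the studio can get 32.12 next round, worth 0.7 × 32.12 = 22.484 now; the distributor offers that and keeps 37.516.
Round 1 (the studio proposes): the distributor can get 37.516 next round, worth 0.68 × 37.516 = 25.51088 now, so the studio offers 25.51088, keeping 34.48912.

25.51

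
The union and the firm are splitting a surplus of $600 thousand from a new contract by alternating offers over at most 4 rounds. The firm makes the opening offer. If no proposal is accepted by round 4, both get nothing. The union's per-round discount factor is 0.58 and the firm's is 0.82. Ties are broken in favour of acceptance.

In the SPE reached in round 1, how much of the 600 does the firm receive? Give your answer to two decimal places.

371.85

Round 4 (the union proposes): the firm will accept anything ≥ 0, so the union offers 0 and keeps 600.
Round 3 (the firm proposes): the union can get 600 next round, worth 0.58 × 600 = 348 now, so the firm offers 348, keeping 252.
Round 2 (the union proposes): the firm can get 252 next round, worth 0.82 × 252 = 206.64 now, so the union offers 206.64, keeping 393.36.
Round 1 (the firm proposes): the union can get 393.36 next round, worth 0.58 × 393.36 = 228.1488 now. The firm offers 228.1488 and keeps 600 − 228.1488 = 371.8512.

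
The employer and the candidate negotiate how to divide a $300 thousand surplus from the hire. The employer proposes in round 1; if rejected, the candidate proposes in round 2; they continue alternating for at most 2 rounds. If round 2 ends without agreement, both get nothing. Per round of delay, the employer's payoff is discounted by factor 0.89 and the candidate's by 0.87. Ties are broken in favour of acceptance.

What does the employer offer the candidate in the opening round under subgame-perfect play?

Round 2 (the candidate proposes): rejection yields 0 for the employer; the candidate offers 0 and keeps 300.
Round 1 (the employer proposes): the candidate can get 300 next round, worth 0.87 × 300 = 261 now, so the employer offers 261, keeping 39.

261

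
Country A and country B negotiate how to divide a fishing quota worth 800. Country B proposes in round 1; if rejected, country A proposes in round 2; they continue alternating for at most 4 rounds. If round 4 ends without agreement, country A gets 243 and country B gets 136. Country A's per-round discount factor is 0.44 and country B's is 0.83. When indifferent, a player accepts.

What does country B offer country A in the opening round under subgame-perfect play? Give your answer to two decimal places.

166.54

Round 4 (country A proposes): country B gets 136 if talks fail, so country A offers 136 and keeps 664.
Round 3 (country B proposes): country A can get 664 next round, worth 0.44 × 664 = 292.16 now. Country B offers 292.16 and keeps 800 − 292.16 = 507.84.
Round 2 (country A proposes): country B can get 507.84 next round, worth 0.83 × 507.84 = 421.5072 now; country A offers that and keeps 378.4928.
Round 1 (country B proposes): country A can get 378.4928 next round, worth 0.44 × 378.4928 = 166.536832 now. Country B offers 166.536832 and keeps 800 − 166.536832 = 633.463168.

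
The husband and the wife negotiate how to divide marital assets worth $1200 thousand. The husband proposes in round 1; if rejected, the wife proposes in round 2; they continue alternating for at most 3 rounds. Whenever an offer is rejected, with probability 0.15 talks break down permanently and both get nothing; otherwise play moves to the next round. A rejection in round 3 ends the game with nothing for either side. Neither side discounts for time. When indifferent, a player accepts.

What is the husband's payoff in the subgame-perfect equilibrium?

1047

Round 3 (the husband proposes): the wife will accept anything ≥ 0, so the husband offers 0 and keeps 1200.
Round 2 (the wife proposes): rejecting gives the husband an expected 0.85 × 1200 = 1020, so the wife offers 1020, keeping 180.
Round 1 (the husband proposes): rejecting gives the wife an expected 0.85 × 180 = 153, so the husband offers 153, keeping 1047.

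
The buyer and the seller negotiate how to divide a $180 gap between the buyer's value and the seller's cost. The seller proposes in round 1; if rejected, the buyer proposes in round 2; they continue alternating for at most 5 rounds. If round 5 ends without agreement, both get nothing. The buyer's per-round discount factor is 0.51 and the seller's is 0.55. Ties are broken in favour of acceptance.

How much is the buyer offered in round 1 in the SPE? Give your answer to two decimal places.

By backward induction:
Round 5 (the seller proposes): the buyer will accept anything ≥ 0, so the seller offers 0 and keeps 180.
Round 4 (the buyer proposes): the seller can get 180 next round, worth 0.55 × 180 = 99 now; the buyer offers that and keeps 81.
Round 3 (the seller proposes): the buyer can get 81 next round, worth 0.51 × 81 = 41.31 now; the seller offers that and keeps 138.69.
Round 2 (the buyer proposes): the seller can get 138.69 next round, worth 0.55 × 138.69 = 76.2795 now, so the buyer offers 76.2795, keeping 103.7205.
Round 1 (the seller proposes): the buyer can get 103.7205 next round, worth 0.51 × 103.7205 = 52.897455 now. The seller offers 52.897455 and keeps 180 − 52.897455 = 127.102545.

52.90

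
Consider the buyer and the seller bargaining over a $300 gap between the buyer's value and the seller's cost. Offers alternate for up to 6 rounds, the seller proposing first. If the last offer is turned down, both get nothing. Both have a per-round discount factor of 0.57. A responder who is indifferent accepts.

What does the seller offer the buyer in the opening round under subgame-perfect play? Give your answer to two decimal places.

115.47

Work backward from the last round.
Round 6 (the buyer proposes): the seller will accept anything ≥ 0, so the buyer offers 0 and keeps 300.
Round 5 (the seller proposes): the buyer can get 300 next round, worth 0.57 × 300 = 171 now, so the seller offers 171, keeping 129.
Round 4 (the buyer proposes): the seller can get 129 next round, worth 0.57 × 129 = 73.53 now, so the buyer offers 73.53, keeping 226.47.
Round 3 (the seller proposes): the buyer can get 226.47 next round, worth 0.57 × 226.47 = 129.0879 now, so the seller offers 129.0879, keeping 170.9121.
Round 2 (the buyer proposes): the seller can get 170.9121 next round, worth 0.57 × 170.9121 = 97.419897 now. The buyer offers 97.419897 and keeps 300 − 97.419897 = 202.580103.
Round 1 (the seller proposes): the buyer can get 202.580103 next round, worth 0.57 × 202.580103 = 115.47065871 now, so the seller offers 115.47065871, keeping 184.52934129.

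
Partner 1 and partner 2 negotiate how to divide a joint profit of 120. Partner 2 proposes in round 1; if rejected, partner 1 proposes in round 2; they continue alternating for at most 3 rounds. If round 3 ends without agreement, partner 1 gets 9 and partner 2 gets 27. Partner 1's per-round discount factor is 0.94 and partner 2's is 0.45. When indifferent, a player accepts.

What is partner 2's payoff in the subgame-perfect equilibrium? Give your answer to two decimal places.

54.15

Work backward from the last round.
Round 3 (partner 2 proposes): partner 1 gets 9 if talks fail, so partner 2 offers 9 and keeps 111.
Round 2 (partner 1 proposes): partner 2 can get 111 next round, worth 0.45 × 111 = 49.95 now. Partner 1 offers 49.95 and keeps 120 − 49.95 = 70.05.
Round 1 (partner 2 proposes): partner 1 can get 70.05 next round, worth 0.94 × 70.05 = 65.847 now; partner 2 offers that and keeps 54.153.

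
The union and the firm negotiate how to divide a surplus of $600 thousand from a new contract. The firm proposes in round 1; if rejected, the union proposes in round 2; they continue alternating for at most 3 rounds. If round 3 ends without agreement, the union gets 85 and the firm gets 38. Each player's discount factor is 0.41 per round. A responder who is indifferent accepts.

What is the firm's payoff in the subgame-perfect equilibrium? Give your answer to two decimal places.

Solve by backward induction from round 3.
Round 3 (the firm proposes): the union gets 85 if talks fail, so the firm offers 85 and keeps 515.
Round 2 (the union proposes): the firm can get 515 next round, worth 0.41 × 515 = 211.15 now, so the union offers 211.15, keeping 388.85.
Round 1 (the firm proposes): the union can get 388.85 next round, worth 0.41 × 388.85 = 159.4285 now, so the firm offers 159.4285, keeping 440.5715.

440.57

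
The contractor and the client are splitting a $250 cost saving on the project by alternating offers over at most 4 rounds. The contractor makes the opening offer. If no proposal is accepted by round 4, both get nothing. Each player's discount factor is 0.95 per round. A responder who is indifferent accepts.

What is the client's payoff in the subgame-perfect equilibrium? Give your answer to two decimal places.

By backward induction:
Round 4 (the client proposes): rejection yields 0 for the contractor; the client offers 0 and keeps 250.
Round 3 (the contractor proposes): the client can get 250 next round, worth 0.95 × 250 = 237.5 now. The contractor offers 237.5 and keeps 250 − 237.5 = 12.5.
Round 2 (the client proposes): the contractor can get 12.5 next round, worth 0.95 × 12.5 = 11.875 now; the client offers that and keeps 238.125.
Round 1 (the contractor proposes): the client can get 238.125 next round, worth 0.95 × 238.125 = 226.21875 now; the contractor offers that and keeps 23.78125.

226.22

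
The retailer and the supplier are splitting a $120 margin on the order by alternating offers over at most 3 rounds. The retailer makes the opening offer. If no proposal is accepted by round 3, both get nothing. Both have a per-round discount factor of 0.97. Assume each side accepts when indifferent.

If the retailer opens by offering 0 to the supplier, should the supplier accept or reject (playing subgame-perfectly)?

Reject

Work out the supplier's continuation value if the offer is rejected.
Round 3 (the retailer proposes): rejection yields 0 for the supplier; the retailer offers 0 and keeps 120.
Round 2 (the supplier proposes): the retailer can get 120 next round, worth 0.97 × 120 = 116.4 now, so the supplier offers 116.4, keeping 3.6.
So by rejecting in round 1, the supplier gets 3.6 next round, worth 0.97 × 3.6 = 3.492 now.
Offer 0 < 3.492, so the supplier rejects.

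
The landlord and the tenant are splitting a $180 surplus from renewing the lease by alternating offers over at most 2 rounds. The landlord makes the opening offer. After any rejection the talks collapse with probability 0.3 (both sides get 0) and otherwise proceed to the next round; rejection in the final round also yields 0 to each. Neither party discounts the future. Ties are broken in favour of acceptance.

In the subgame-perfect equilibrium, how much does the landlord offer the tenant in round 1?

126

Round 2 (the tenant proposes): rejection yields 0 for the landlord; the tenant offers 0 and keeps 180.
Round 1 (the landlord proposes): rejecting gives the tenant an expected 0.7 × 180 = 126, so the landlord offers 126, keeping 54.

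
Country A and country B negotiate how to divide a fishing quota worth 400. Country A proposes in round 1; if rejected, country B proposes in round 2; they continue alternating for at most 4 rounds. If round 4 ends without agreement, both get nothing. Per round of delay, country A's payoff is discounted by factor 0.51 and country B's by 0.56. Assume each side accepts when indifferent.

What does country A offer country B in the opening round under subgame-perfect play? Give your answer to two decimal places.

173.73

Round 4 (country B proposes): rejection yields 0 for country A; country B offers 0 and keeps 400.
Round 3 (country A proposes): country B can get 400 next round, worth 0.56 × 400 = 224 now; country A offers that and keeps 176.
Round 2 (country B proposes): country A can get 176 next round, worth 0.51 × 176 = 89.76 now; country B offers that and keeps 310.24.
Round 1 (country A proposes): country B can get 310.24 next round, worth 0.56 × 310.24 = 173.7344 now; country A offers that and keeps 226.2656.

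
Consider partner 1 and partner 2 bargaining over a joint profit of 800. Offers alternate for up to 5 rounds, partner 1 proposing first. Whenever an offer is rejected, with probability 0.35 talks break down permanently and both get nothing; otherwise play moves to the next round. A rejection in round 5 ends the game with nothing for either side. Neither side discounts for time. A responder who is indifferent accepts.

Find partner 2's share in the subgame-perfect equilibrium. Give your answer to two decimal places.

Round 5 (partner 1 proposes): partner 2 will accept anything ≥ 0, so partner 1 offers 0 and keeps 800.
Round 4 (partner 2 proposes): rejecting gives partner 1 an expected 0.65 × 800 = 520. Partner 2 offers 520 and keeps 800 − 520 = 280.
Round 3 (partner 1 proposes): rejecting gives partner 2 an expected 0.65 × 280 = 182. Partner 1 offers 182 and keeps 800 − 182 = 618.
Round 2 (partner 2 proposes): rejecting gives partner 1 an expected 0.65 × 618 = 401.7, so partner 2 offers 401.7, keeping 398.3.
Round 1 (partner 1 proposes): rejecting gives partner 2 an expected 0.65 × 398.3 = 258.895. Partner 1 offers 258.895 and keeps 800 − 258.895 = 541.105.

258.90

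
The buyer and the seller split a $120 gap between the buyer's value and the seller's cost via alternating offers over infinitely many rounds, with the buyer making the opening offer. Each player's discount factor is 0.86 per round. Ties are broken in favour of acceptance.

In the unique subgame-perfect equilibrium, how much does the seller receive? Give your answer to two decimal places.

When the buyer proposes, the seller accepts any offer worth at least 0.86 times what the seller would get by proposing next round; and vice versa.
This gives x = 120 − 0.86y and y = 120 − 0.86x, where x and y are each side's share when it proposes.
Hence (1 − 0.86·0.86)x = 120(1 − 0.86), i.e. 0.2604·x = 16.8.
x ≈ 64.5161; the seller's share is 120 − x ≈ 55.4839.

55.48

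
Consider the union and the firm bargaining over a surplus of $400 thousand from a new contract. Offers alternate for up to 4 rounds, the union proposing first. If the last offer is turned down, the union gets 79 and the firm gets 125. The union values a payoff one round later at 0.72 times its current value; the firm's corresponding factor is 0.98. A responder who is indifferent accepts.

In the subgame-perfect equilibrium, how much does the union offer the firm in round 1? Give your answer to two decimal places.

331.73

Round 4 (the firm proposes): the union gets 79 if talks fail, so the firm offers 79 and keeps 321.
Round 3 (the union proposes): the firm can get 321 next round, worth 0.98 × 321 = 314.58 now. The union offers 314.58 and keeps 400 − 314.58 = 85.42.
Round 2 (the firm proposes): the union can get 85.42 next round, worth 0.72 × 85.42 = 61.5024 now. The firm offers 61.5024 and keeps 400 − 61.5024 = 338.4976.
Round 1 (the union proposes): the firm can get 338.4976 next round, worth 0.98 × 338.4976 = 331.727648 now, so the union offers 331.727648, keeping 68.272352.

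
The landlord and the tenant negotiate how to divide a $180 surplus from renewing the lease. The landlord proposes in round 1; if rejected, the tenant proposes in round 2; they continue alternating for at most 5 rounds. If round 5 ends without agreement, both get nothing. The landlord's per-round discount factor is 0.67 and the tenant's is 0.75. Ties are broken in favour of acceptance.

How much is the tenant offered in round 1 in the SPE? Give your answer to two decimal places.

66.94

Solve by backward induction from round 5.
Round 5 (the landlord proposes): the tenant will accept anything ≥ 0, so the landlord offers 0 and keeps 180.
Round 4 (the tenant proposes): the landlord can get 180 next round, worth 0.67 × 180 = 120.6 now; the tenant offers that and keeps 59.4.
Round 3 (the landlord proposes): the tenant can get 59.4 next round, worth 0.75 × 59.4 = 44.55 now; the landlord offers that and keeps 135.45.
Round 2 (the tenant proposes): the landlord can get 135.45 next round, worth 0.67 × 135.45 = 90.7515 now; the tenant offers that and keeps 89.2485.
Round 1 (the landlord proposes): the tenant can get 89.2485 next round, worth 0.75 × 89.2485 = 66.936375 now; the landlord offers that and keeps 113.063625.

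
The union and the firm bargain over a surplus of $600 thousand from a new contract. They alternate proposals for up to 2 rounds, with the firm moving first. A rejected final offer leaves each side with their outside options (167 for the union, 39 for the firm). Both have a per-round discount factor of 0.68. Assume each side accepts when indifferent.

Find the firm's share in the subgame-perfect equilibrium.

218.52

Solve by backward induction from round 2.
Round 2 (the union proposes): the firm gets 39 if talks fail, so the union offers 39 and keeps 561.
Round 1 (the firm proposes): the union can get 561 next round, worth 0.68 × 561 = 381.48 now, so the firm offers 381.48, keeping 218.52.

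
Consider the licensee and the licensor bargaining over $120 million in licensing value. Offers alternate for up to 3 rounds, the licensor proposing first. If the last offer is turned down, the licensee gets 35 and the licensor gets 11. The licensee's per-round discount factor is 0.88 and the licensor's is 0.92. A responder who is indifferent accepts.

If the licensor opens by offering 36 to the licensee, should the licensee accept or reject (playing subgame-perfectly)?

Work out the licensee's continuation value if the offer is rejected.
Round 3 (the licensor proposes): the licensee gets 35 if talks fail, so the licensor offers 35 and keeps 85.
Round 2 (the licensee proposes): the licensor can get 85 next round, worth 0.92 × 85 = 78.2 now. The licensee offers 78.2 and keeps 120 − 78.2 = 41.8.
So by rejecting in round 1, the licensee gets 41.8 next round, worth 0.88 × 41.8 = 36.784 now.
Offer 36 < 36.784, so the licensee rejects.

Reject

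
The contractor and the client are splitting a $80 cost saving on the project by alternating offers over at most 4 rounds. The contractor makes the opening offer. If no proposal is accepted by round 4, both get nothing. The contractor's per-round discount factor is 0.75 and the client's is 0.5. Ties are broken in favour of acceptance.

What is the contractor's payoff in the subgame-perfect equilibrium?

Round 4 (the client proposes): the contractor will accept anything ≥ 0, so the client offers 0 and keeps 80.
Round 3 (the contractor proposes): the client can get 80 next round, worth 0.5 × 80 = 40 now, so the contractor offers 40, keeping 40.
Round 2 (the client proposes): the contractor can get 40 next round, worth 0.75 × 40 = 30 now; the client offers that and keeps 50.
Round 1 (the contractor proposes): the client can get 50 next round, worth 0.5 × 50 = 25 now. The contractor offers 25 and keeps 80 − 25 = 55.

55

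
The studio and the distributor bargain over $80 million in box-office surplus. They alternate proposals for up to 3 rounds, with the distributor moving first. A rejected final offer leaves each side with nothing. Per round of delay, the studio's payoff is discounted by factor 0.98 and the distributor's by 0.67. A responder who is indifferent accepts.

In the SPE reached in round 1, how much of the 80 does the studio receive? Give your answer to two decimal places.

25.87

By backward induction:
Round 3 (the distributor proposes): rejection yields 0 for the studio; the distributor offers 0 and keeps 80.
Round 2 (the studio proposes): the distributor can get 80 next round, worth 0.67 × 80 = 53.6 now; the studio offers that and keeps 26.4.
Round 1 (the distributor proposes): the studio can get 26.4 next round, worth 0.98 × 26.4 = 25.872 now. The distributor offers 25.872 and keeps 80 − 25.872 = 54.128.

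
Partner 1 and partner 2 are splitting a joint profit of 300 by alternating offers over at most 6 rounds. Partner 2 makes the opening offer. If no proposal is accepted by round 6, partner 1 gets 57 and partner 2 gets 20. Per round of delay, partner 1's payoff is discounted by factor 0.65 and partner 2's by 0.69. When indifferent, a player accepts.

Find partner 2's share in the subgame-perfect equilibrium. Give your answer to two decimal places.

Round 6 (partner 1 proposes): partner 2 gets 20 if talks fail, so partner 1 offers 20 and keeps 280.
Round 5 (partner 2 proposes): partner 1 can get 280 next round, worth 0.65 × 280 = 182 now, so partner 2 offers 182, keeping 118.
Round 4 (partner 1 proposes): partner 2 can get 118 next round, worth 0.69 × 118 = 81.42 now; partner 1 offers that and keeps 218.58.
Round 3 (partner 2 proposes): partner 1 can get 218.58 next round, worth 0.65 × 218.58 = 142.077 now. Partner 2 offers 142.077 and keeps 300 − 142.077 = 157.923.
Round 2 (partner 1 proposes): partner 2 can get 157.923 next round, worth 0.69 × 157.923 = 108.96687 now; partner 1 offers that and keeps 191.03313.
Round 1 (partner 2 proposes): partner 1 can get 191.03313 next round, worth 0.65 × 191.03313 = 124.1715345 now, so partner 2 offers 124.1715345, keeping 175.8284655.

175.83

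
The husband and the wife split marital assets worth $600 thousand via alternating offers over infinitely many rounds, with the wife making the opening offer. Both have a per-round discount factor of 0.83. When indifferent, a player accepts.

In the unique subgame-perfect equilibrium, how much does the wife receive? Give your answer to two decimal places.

327.87

In a stationary SPE each proposer offers the other exactly their discounted continuation value.
If the wife keeps x when proposing and the husband keeps y when proposing, then x = 600 − 0.83y and y = 600 − 0.83x.
Solving: x = 600(1 − 0.83) / (1 − 0.83·0.83) = 102 / 0.3111 ≈ 327.8689.
The husband gets 600 − 327.8689 ≈ 272.1311.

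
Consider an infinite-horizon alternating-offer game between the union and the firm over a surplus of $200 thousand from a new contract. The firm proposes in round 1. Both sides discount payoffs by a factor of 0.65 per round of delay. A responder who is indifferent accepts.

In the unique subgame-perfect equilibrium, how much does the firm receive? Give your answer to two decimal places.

In a stationary SPE each proposer offers the other exactly their discounted continuation value.
If the firm keeps x when proposing and the union keeps y when proposing, then x = 200 − 0.65y and y = 200 − 0.65x.
Solving: x = 200(1 − 0.65) / (1 − 0.65·0.65) = 70 / 0.5775 ≈ 121.2121.
The union gets 200 − 121.2121 ≈ 78.7879.

121.21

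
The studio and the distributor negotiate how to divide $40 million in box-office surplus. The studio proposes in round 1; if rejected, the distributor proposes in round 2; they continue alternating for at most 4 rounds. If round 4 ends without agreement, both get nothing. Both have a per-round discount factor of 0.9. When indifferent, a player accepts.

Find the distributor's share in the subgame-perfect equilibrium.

Round 4 (the distributor proposes): rejection yields 0 for the studio; the distributor offers 0 and keeps 40.
Round 3 (the studio proposes): the distributor can get 40 next round, worth 0.9 × 40 = 36 now; the studio offers that and keeps 4.
Round 2 (the distributor proposes): the studio can get 4 next round, worth 0.9 × 4 = 3.6 now, so the distributor offers 3.6, keeping 36.4.
Round 1 (the studio proposes): the distributor can get 36.4 next round, worth 0.9 × 36.4 = 32.76 now, so the studio offers 32.76, keeping 7.24.

32.76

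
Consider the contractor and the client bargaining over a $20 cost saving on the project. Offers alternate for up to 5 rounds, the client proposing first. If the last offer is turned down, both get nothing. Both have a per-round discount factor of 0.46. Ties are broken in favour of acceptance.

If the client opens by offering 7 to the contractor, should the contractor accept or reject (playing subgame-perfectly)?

Work out the contractor's continuation value if the offer is rejected.
Round 5 (the client proposes): rejection yields 0 for the contractor; the client offers 0 and keeps 20.
Round 4 (the contractor proposes): the client can get 20 next round, worth 0.46 × 20 = 9.2 now; the contractor offers that and keeps 10.8.
Round 3 (the client proposes): the contractor can get 10.8 next round, worth 0.46 × 10.8 = 4.968 now; the client offers that and keeps 15.032.
Round 2 (the contractor proposes): the client can get 15.032 next round, worth 0.46 × 15.032 = 6.91472 now. The contractor offers 6.91472 and keeps 20 − 6.91472 = 13.08528.
So by rejecting in round 1, the contractor gets 13.08528 next round, worth 0.46 × 13.08528 = 6.0192288 now.
Offer 7 ≥ 6.0192288, so the contractor accepts.

Accept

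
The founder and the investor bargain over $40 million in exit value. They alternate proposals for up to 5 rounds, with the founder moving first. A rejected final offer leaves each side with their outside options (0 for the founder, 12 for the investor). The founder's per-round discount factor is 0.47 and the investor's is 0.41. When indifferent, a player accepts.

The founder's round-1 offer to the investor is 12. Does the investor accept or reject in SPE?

Accept

Work out the investor's continuation value if the offer is rejected.
Round 5 (the founder proposes): the investor gets 12 if talks fail, so the founder offers 12 and keeps 28.
Round 4 (the investor proposes): the founder can get 28 next round, worth 0.47 × 28 = 13.16 now. The investor offers 13.16 and keeps 40 − 13.16 = 26.84.
Round 3 (the founder proposes): the investor can get 26.84 next round, worth 0.41 × 26.84 = 11.0044 now. The founder offers 11.0044 and keeps 40 − 11.0044 = 28.9956.
Round 2 (the investor proposes): the founder can get 28.9956 next round, worth 0.47 × 28.9956 = 13.627932 now; the investor offers that and keeps 26.372068.
So by rejecting in round 1, the investor gets 26.372068 next round, worth 0.41 × 26.372068 = 10.81254788 now.
Offer 12 ≥ 10.81254788, so the investor accepts.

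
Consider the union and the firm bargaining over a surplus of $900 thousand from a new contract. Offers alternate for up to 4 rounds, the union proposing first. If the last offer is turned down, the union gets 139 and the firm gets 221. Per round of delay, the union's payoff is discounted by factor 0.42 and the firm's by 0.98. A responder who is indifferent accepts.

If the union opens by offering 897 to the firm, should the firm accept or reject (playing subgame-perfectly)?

Work out the firm's continuation value if the offer is rejected.
Round 4 (the firm proposes): the union gets 139 if talks fail, so the firm offers 139 and keeps 761.
Round 3 (the union proposes): the firm can get 761 next round, worth 0.98 × 761 = 745.78 now, so the union offers 745.78, keeping 154.22.
Round 2 (the firm proposes): the union can get 154.22 next round, worth 0.42 × 154.22 = 64.7724 now. The firm offers 64.7724 and keeps 900 − 64.7724 = 835.2276.
So by rejecting in round 1, the firm gets 835.2276 next round, worth 0.98 × 835.2276 = 818.523048 now.
Offer 897 ≥ 818.523048, so the firm accepts.

Accept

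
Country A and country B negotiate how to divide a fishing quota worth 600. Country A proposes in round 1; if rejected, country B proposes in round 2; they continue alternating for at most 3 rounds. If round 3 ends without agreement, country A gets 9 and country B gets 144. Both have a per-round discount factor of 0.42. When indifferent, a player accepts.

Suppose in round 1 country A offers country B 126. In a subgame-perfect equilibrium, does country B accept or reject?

Work out country B's continuation value if the offer is rejected.
Round 3 (country A proposes): country B gets 144 if talks fail, so country A offers 144 and keeps 456.
Round 2 (country B proposes): country A can get 456 next round, worth 0.42 × 456 = 191.52 now, so country B offers 191.52, keeping 408.48.
So by rejecting in round 1, country B gets 408.48 next round, worth 0.42 × 408.48 = 171.5616 now.
Offer 126 < 171.5616, so country B rejects.

Reject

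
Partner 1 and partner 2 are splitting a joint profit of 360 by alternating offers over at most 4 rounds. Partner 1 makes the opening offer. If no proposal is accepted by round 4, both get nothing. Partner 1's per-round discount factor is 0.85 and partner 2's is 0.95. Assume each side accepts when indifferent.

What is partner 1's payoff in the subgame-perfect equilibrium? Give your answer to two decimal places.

32.54

Round 4 (partner 2 proposes): partner 1 will accept anything ≥ 0, so partner 2 offers 0 and keeps 360.
Round 3 (partner 1 proposes): partner 2 can get 360 next round, worth 0.95 × 360 = 342 now, so partner 1 offers 342, keeping 18.
Round 2 (partner 2 proposes): partner 1 can get 18 next round, worth 0.85 × 18 = 15.3 now. Partner 2 offers 15.3 and keeps 360 − 15.3 = 344.7.
Round 1 (partner 1 proposes): partner 2 can get 344.7 next round, worth 0.95 × 344.7 = 327.465 now; partner 1 offers that and keeps 32.535.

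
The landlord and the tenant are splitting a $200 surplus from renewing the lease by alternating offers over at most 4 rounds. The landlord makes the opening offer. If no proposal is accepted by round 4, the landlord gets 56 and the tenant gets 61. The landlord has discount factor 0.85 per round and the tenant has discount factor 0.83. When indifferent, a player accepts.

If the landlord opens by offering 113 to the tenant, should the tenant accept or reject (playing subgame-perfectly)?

Round 4 (the tenant proposes): the landlord gets 56 if talks fail, so the tenant offers 56 and keeps 144.
Round 3 (the landlord proposes): the tenant can get 144 next round, worth 0.83 × 144 = 119.52 now; the landlord offers that and keeps 80.48.
Round 2 (the tenant proposes): the landlord can get 80.48 next round, worth 0.85 × 80.48 = 68.408 now. The tenant offers 68.408 and keeps 200 − 68.408 = 131.592.
So by rejecting in round 1, the tenant gets 131.592 next round, worth 0.83 × 131.592 = 109.22136 now.
Offer 113 ≥ 109.22136, so the tenant accepts.

Accept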